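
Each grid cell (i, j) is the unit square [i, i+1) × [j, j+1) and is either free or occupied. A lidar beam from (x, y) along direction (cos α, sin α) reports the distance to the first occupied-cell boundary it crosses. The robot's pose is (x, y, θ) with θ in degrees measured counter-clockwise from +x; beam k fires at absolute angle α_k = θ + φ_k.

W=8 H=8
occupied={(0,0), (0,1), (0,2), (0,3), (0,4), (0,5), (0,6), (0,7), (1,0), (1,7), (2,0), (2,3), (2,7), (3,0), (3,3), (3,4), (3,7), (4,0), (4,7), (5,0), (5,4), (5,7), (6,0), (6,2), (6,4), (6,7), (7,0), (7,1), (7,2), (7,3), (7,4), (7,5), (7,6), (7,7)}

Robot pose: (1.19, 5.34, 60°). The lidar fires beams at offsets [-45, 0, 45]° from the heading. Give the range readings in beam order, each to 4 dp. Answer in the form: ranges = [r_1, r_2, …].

ranges = [6.0150, 1.9168, 0.7341]

beam 1: φ=-45°, α=15°
  cosα=0.9659 sinα=0.2588 | (1,5) | tMaxX 0.8386 tMaxY 2.5500 | tΔX 1.0353 tΔY 3.8637
    t=0.8386 [x] (2,5)
    t=1.8738 [x] (3,5)
    t=2.5500 [y] (3,6)
    t=2.9091 [x] (4,6)
    t=3.9444 [x] (5,6)
    t=4.9797 [x] (6,6)
    t=6.0150 [x] (7,6) — stop
  → r_1 = 6.0150
beam 2: φ=0°, α=60°
  cosα=0.5000 sinα=0.8660 | (1,5) | tMaxX 1.6200 tMaxY 0.7621 | tΔX 2.0000 tΔY 1.1547
    t=0.7621 [y] (1,6)
    t=1.6200 [x] (2,6)
    t=1.9168 [y] (2,7) — stop
  → r_2 = 1.9168
beam 3: φ=45°, α=105°
  cosα=-0.2588 sinα=0.9659 | (1,5) | tMaxX 0.7341 tMaxY 0.6833 | tΔX 3.8637 tΔY 1.0353
    t=0.6833 [y] (1,6)
    t=0.7341 [x] (0,6) — stop
  → r_3 = 0.7341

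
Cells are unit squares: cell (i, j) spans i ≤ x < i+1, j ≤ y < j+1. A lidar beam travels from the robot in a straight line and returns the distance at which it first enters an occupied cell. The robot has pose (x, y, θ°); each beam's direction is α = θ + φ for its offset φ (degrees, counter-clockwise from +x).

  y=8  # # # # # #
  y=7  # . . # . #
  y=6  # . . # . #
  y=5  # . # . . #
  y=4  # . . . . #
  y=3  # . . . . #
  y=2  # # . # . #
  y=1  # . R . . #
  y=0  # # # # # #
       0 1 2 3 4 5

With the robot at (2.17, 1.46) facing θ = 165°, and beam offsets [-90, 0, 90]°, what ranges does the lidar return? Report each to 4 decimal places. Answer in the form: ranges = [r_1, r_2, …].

ranges = [4.7002, 1.2113, 0.4762]

beam 1: φ=-90°, α=75°
  direction (0.2588, 0.9659); cell (2,1); t to first gridline: x 3.2069, y 0.5590 (then +3.8637 / +1.0353)
    (2,2) via y @ 0.5590
    (2,3) via y @ 1.5943
    (2,4) via y @ 2.6296
    (3,4) via x @ 3.2069
    (3,5) via y @ 3.6649
    (3,6) via y @ 4.7002  # hit
  → r_1 = 4.7002
beam 2: φ=0°, α=165°
  direction (-0.9659, 0.2588); cell (2,1); t to first gridline: x 0.1760, y 2.0864 (then +1.0353 / +3.8637)
    (1,1) via x @ 0.1760
    (0,1) via x @ 1.2113  # hit
  → r_2 = 1.2113
beam 3: φ=90°, α=255°
  direction (-0.2588, -0.9659); cell (2,1); t to first gridline: x 0.6568, y 0.4762 (then +3.8637 / +1.0353)
    (2,0) via y @ 0.4762  # hit
  → r_3 = 0.4762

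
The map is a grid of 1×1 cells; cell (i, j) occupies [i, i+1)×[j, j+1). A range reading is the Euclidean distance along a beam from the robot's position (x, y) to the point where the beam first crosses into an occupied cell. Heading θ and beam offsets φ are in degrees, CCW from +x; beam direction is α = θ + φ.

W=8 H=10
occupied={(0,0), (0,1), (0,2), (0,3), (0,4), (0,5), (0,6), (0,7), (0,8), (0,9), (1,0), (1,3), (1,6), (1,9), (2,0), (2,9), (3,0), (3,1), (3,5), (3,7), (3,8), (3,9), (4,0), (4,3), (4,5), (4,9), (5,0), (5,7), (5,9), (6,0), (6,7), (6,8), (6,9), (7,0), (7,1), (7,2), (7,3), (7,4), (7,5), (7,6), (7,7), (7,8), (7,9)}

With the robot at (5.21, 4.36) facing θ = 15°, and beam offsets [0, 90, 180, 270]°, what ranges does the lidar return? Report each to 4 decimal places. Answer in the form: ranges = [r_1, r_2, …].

beam 1: φ=0°, α=15°
  d=(0.9659,0.2588)  start (5,4)  tX=0.8179 tY=2.4728  stride 1/|dx|=1.0353 1/|dy|=3.8637
    cross x-line → (6,4), t=0.8179
    cross x-line → (7,4), t=1.8531 (wall)
  → r_1 = 1.8531
beam 2: φ=90°, α=105°
  d=(-0.2588,0.9659)  start (5,4)  tX=0.8114 tY=0.6626  stride 1/|dx|=3.8637 1/|dy|=1.0353
    cross y-line → (5,5), t=0.6626
    cross x-line → (4,5), t=0.8114 (wall)
  → r_2 = 0.8114
beam 3: φ=180°, α=195°
  d=(-0.9659,-0.2588)  start (5,4)  tX=0.2174 tY=1.3909  stride 1/|dx|=1.0353 1/|dy|=3.8637
    cross x-line → (4,4), t=0.2174
    cross x-line → (3,4), t=1.2527
    cross y-line → (3,3), t=1.3909
    cross x-line → (2,3), t=2.2880
    cross x-line → (1,3), t=3.3232 (wall)
  → r_3 = 3.3232
beam 4: φ=270°, α=285°
  d=(0.2588,-0.9659)  start (5,4)  tX=3.0523 tY=0.3727  stride 1/|dx|=3.8637 1/|dy|=1.0353
    cross y-line → (5,3), t=0.3727
    cross y-line → (5,2), t=1.4080
    cross y-line → (5,1), t=2.4433
    cross x-line → (6,1), t=3.0523
    cross y-line → (6,0), t=3.4785 (wall)
  → r_4 = 3.4785

ranges = [1.8531, 0.8114, 3.3232, 3.4785]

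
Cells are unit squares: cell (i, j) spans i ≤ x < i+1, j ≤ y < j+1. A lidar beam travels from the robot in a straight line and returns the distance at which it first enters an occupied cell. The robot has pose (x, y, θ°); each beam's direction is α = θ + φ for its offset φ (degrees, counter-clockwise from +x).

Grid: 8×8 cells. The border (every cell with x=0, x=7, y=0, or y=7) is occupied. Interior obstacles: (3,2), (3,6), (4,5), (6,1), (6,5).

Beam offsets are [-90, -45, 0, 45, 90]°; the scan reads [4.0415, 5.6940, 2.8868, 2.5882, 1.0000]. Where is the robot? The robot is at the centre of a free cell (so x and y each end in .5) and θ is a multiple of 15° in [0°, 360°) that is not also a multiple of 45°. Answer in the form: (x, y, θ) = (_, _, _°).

The pose lattice has 31·16 = 496 candidates. Test each by forward raycasting.
  (1.5, 6.5, 60°): beam 1 = 2.8868 ≠ 4.0415 ✗
  (1.5, 5.5, 210°): beam 1 = 1.0000 ≠ 4.0415 ✗
  (5.5, 2.5, 120°): beam 1 = 1.7321 ≠ 4.0415 ✗
  (1.5, 1.5, 210°): beam 1 = 1.0000 ≠ 4.0415 ✗
  …
  (1.5, 4.5, 30°): r_1=4.0415, r_2=5.6940, r_3=2.8868, r_4=2.5882, r_5=1.0000 — all match ✓
Unique over the lattice → pose = (1.5, 4.5, 30°).

(x, y, θ) = (1.5, 4.5, 30°)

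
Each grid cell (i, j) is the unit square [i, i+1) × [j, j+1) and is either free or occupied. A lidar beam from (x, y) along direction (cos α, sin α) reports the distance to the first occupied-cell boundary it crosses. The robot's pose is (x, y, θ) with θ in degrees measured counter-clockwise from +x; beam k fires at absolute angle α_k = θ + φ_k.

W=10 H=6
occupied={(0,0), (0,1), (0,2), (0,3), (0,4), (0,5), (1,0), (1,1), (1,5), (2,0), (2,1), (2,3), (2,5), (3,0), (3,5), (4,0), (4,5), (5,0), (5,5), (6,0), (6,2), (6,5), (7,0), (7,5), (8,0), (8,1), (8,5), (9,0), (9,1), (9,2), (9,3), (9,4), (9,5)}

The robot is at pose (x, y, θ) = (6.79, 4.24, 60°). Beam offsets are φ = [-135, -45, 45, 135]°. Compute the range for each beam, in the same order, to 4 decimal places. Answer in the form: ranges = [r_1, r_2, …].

ranges = [3.3543, 2.2880, 0.7868, 3.9237]

beam 1: φ=-135°, α=285°
  d=(0.2588,-0.9659)  start (6,4)  tX=0.8114 tY=0.2485  stride 1/|dx|=3.8637 1/|dy|=1.0353
    cross y-line → (6,3), t=0.2485
    cross x-line → (7,3), t=0.8114
    cross y-line → (7,2), t=1.2837
    cross y-line → (7,1), t=2.3190
    cross y-line → (7,0), t=3.3543 (wall)
  → r_1 = 3.3543
beam 2: φ=-45°, α=15°
  d=(0.9659,0.2588)  start (6,4)  tX=0.2174 tY=2.9364  stride 1/|dx|=1.0353 1/|dy|=3.8637
    cross x-line → (7,4), t=0.2174
    cross x-line → (8,4), t=1.2527
    cross x-line → (9,4), t=2.2880 (wall)
  → r_2 = 2.2880
beam 3: φ=45°, α=105°
  d=(-0.2588,0.9659)  start (6,4)  tX=3.0523 tY=0.7868  stride 1/|dx|=3.8637 1/|dy|=1.0353
    cross y-line → (6,5), t=0.7868 (wall)
  → r_3 = 0.7868
beam 4: φ=135°, α=195°
  d=(-0.9659,-0.2588)  start (6,4)  tX=0.8179 tY=0.9273  stride 1/|dx|=1.0353 1/|dy|=3.8637
    cross x-line → (5,4), t=0.8179
    cross y-line → (5,3), t=0.9273
    cross x-line → (4,3), t=1.8531
    cross x-line → (3,3), t=2.8884
    cross x-line → (2,3), t=3.9237 (wall)
  → r_4 = 3.9237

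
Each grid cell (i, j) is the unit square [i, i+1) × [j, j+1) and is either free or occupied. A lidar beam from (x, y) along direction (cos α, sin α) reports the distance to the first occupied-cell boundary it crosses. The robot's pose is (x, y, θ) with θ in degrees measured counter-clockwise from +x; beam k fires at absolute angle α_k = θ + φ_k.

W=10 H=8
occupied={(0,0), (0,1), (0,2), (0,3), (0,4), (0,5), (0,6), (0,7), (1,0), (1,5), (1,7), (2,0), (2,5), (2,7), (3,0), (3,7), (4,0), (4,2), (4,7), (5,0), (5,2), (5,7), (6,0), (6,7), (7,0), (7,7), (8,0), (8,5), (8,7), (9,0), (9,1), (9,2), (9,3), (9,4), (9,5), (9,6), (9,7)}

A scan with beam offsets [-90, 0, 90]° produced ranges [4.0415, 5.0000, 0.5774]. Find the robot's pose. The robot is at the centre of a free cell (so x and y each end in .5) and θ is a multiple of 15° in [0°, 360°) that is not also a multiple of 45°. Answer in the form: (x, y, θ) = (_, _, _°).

(x, y, θ) = (2.5, 4.5, 30°)

The pose lattice has 43·16 = 688 candidates. Test each by forward raycasting.
  (6.5, 1.5, 75°): beam 1 = 1.9319 ≠ 4.0415 ✗
  (2.5, 3.5, 210°): beam 1 = 1.7321 ≠ 4.0415 ✗
  (3.5, 3.5, 255°): beam 1 = 2.5882 ≠ 4.0415 ✗
  (1.5, 6.5, 75°): beam 1 = 7.7646 ≠ 4.0415 ✗
  …
  (2.5, 4.5, 30°): r_1=4.0415, r_2=5.0000, r_3=0.5774 — all match ✓
No second candidate reproduces the full scan.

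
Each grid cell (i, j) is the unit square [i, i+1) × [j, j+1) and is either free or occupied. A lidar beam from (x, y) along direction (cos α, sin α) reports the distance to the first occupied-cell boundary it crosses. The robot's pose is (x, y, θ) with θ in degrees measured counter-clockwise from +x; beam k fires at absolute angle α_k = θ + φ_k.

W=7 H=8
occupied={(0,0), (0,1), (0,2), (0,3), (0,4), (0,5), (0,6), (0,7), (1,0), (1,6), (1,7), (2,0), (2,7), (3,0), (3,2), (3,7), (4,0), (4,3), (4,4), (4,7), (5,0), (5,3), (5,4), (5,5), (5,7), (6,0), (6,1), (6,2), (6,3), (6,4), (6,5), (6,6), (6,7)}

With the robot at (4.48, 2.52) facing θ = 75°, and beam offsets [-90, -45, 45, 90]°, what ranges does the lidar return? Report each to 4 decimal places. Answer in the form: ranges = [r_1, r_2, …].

ranges = [1.5736, 0.9600, 0.5543, 0.4969]

beam 1: φ=-90°, α=345°
  cosα=0.9659 sinα=-0.2588 | (4,2) | tMaxX 0.5383 tMaxY 2.0091 | tΔX 1.0353 tΔY 3.8637
    t=0.5383 [x] (5,2)
    t=1.5736 [x] (6,2) — stop
  → r_1 = 1.5736
beam 2: φ=-45°, α=30°
  cosα=0.8660 sinα=0.5000 | (4,2) | tMaxX 0.6004 tMaxY 0.9600 | tΔX 1.1547 tΔY 2.0000
    t=0.6004 [x] (5,2)
    t=0.9600 [y] (5,3) — stop
  → r_2 = 0.9600
beam 3: φ=45°, α=120°
  cosα=-0.5000 sinα=0.8660 | (4,2) | tMaxX 0.9600 tMaxY 0.5543 | tΔX 2.0000 tΔY 1.1547
    t=0.5543 [y] (4,3) — stop
  → r_3 = 0.5543
beam 4: φ=90°, α=165°
  cosα=-0.9659 sinα=0.2588 | (4,2) | tMaxX 0.4969 tMaxY 1.8546 | tΔX 1.0353 tΔY 3.8637
    t=0.4969 [x] (3,2) — stop
  → r_4 = 0.4969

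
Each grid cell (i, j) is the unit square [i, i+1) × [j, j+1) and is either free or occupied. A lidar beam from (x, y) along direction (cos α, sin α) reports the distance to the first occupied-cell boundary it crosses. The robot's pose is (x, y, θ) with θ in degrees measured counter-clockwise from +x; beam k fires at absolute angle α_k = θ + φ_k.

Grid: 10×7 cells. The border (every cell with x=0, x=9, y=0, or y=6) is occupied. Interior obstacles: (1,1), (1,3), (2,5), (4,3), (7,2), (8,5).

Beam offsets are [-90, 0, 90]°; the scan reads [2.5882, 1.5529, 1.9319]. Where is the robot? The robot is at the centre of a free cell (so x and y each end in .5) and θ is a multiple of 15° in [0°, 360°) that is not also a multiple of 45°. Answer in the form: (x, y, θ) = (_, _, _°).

(x, y, θ) = (4.5, 1.5, 105°)

Enumerate (i+0.5, j+0.5, θ) over the 34 free cells and 16 admissible headings. For each, cast all 3 beams and compare to the given ranges.
  (2.5, 2.5, 15°): beam 1 = 1.5529 ≠ 2.5882 ✗
  (3.5, 3.5, 345°): beam 2 = 0.5176 ≠ 1.5529 ✗
  (1.5, 2.5, 255°): beam 1 = 0.5176 ≠ 2.5882 ✗
  (7.5, 5.5, 300°): beam 1 = 3.0000 ≠ 2.5882 ✗
  …
  (4.5, 1.5, 105°): r_1=2.5882, r_2=1.5529, r_3=1.9319 — all match ✓
No second candidate reproduces the full scan.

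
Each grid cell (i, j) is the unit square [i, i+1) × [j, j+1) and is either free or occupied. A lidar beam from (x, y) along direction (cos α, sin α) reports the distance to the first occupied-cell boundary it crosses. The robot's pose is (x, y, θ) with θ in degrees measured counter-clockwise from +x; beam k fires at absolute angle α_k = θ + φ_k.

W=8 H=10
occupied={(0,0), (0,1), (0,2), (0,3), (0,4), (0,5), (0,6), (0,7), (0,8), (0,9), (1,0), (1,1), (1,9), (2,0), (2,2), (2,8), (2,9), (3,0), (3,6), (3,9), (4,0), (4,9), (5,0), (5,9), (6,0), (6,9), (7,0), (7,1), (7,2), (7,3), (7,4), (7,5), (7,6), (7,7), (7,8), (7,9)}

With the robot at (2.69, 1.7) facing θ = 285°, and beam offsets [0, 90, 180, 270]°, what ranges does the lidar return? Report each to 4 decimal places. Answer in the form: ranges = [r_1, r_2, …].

ranges = [0.7247, 4.4620, 0.3106, 0.7143]

beam 1: φ=0°, α=285°
  direction (0.2588, -0.9659); cell (2,1); t to first gridline: x 1.1977, y 0.7247 (then +3.8637 / +1.0353)
    (2,0) via y @ 0.7247  # hit
  → r_1 = 0.7247
beam 2: φ=90°, α=15°
  direction (0.9659, 0.2588); cell (2,1); t to first gridline: x 0.3209, y 1.1591 (then +1.0353 / +3.8637)
    (3,1) via x @ 0.3209
    (3,2) via y @ 1.1591
    (4,2) via x @ 1.3562
    (5,2) via x @ 2.3915
    (6,2) via x @ 3.4268
    (7,2) via x @ 4.4620  # hit
  → r_2 = 4.4620
beam 3: φ=180°, α=105°
  direction (-0.2588, 0.9659); cell (2,1); t to first gridline: x 2.6660, y 0.3106 (then +3.8637 / +1.0353)
    (2,2) via y @ 0.3106  # hit
  → r_3 = 0.3106
beam 4: φ=270°, α=195°
  direction (-0.9659, -0.2588); cell (2,1); t to first gridline: x 0.7143, y 2.7046 (then +1.0353 / +3.8637)
    (1,1) via x @ 0.7143  # hit
  → r_4 = 0.7143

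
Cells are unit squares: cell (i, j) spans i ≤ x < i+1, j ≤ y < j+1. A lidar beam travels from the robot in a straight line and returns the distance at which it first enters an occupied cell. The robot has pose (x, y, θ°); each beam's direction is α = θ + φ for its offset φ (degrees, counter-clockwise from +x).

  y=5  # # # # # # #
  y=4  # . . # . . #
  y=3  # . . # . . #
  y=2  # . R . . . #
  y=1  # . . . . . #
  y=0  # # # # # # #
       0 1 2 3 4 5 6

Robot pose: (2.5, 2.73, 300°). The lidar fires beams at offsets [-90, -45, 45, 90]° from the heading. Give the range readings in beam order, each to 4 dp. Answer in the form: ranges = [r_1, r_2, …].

ranges = [1.7321, 1.7910, 3.6235, 0.5774]

beam 1: φ=-90°, α=210°
  d=(-0.8660,-0.5000)  start (2,2)  tX=0.5774 tY=1.4600  stride 1/|dx|=1.1547 1/|dy|=2.0000
    cross x-line → (1,2), t=0.5774
    cross y-line → (1,1), t=1.4600
    cross x-line → (0,1), t=1.7321 (wall)
  → r_1 = 1.7321
beam 2: φ=-45°, α=255°
  d=(-0.2588,-0.9659)  start (2,2)  tX=1.9319 tY=0.7558  stride 1/|dx|=3.8637 1/|dy|=1.0353
    cross y-line → (2,1), t=0.7558
    cross y-line → (2,0), t=1.7910 (wall)
  → r_2 = 1.7910
beam 3: φ=45°, α=345°
  d=(0.9659,-0.2588)  start (2,2)  tX=0.5176 tY=2.8205  stride 1/|dx|=1.0353 1/|dy|=3.8637
    cross x-line → (3,2), t=0.5176
    cross x-line → (4,2), t=1.5529
    cross x-line → (5,2), t=2.5882
    cross y-line → (5,1), t=2.8205
    cross x-line → (6,1), t=3.6235 (wall)
  → r_3 = 3.6235
beam 4: φ=90°, α=30°
  d=(0.8660,0.5000)  start (2,2)  tX=0.5774 tY=0.5400  stride 1/|dx|=1.1547 1/|dy|=2.0000
    cross y-line → (2,3), t=0.5400
    cross x-line → (3,3), t=0.5774 (wall)
  → r_4 = 0.5774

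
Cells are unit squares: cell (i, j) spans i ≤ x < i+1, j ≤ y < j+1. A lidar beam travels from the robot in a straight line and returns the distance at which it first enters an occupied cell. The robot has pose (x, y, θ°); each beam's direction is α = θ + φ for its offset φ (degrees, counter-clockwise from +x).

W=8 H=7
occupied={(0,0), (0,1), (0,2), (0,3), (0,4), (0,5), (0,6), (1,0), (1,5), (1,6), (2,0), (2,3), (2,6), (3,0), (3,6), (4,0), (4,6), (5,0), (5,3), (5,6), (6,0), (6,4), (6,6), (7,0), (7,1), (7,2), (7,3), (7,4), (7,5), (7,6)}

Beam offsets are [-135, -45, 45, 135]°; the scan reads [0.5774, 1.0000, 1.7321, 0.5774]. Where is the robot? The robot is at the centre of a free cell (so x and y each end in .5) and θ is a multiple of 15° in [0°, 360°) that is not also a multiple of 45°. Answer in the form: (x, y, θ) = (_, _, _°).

(x, y, θ) = (1.5, 1.5, 15°)

Candidates: 26 free-cell centres × 16 headings = 416 poses. Raycast each; keep the one whose scan matches to 4 dp.
  (1.5, 3.5, 240°): beam 1 = 1.5529 ≠ 0.5774 ✗
  (2.5, 1.5, 210°): beam 1 = 1.5529 ≠ 0.5774 ✗
  (5.5, 5.5, 30°): beam 1 = 1.5529 ≠ 0.5774 ✗
  (6.5, 2.5, 300°): beam 1 = 3.6235 ≠ 0.5774 ✗
  …
  (1.5, 1.5, 15°): r_1=0.5774, r_2=1.0000, r_3=1.7321, r_4=0.5774 — all match ✓
Unique over the lattice → pose = (1.5, 1.5, 15°).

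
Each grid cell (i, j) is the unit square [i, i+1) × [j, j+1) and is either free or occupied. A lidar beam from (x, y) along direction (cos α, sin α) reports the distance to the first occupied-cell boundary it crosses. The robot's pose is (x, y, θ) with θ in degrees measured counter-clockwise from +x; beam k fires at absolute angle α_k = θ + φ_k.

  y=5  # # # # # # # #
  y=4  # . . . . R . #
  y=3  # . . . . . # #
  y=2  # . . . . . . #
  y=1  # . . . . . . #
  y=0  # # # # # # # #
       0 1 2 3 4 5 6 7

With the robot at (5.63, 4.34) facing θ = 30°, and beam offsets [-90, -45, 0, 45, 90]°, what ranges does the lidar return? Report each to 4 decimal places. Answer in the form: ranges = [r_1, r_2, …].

ranges = [0.7400, 1.3137, 1.3200, 0.6833, 0.7621]

beam 1: φ=-90°, α=300°
  d=(0.5000,-0.8660)  start (5,4)  tX=0.7400 tY=0.3926  stride 1/|dx|=2.0000 1/|dy|=1.1547
    cross y-line → (5,3), t=0.3926
    cross x-line → (6,3), t=0.7400 (wall)
  → r_1 = 0.7400
beam 2: φ=-45°, α=345°
  d=(0.9659,-0.2588)  start (5,4)  tX=0.3831 tY=1.3137  stride 1/|dx|=1.0353 1/|dy|=3.8637
    cross x-line → (6,4), t=0.3831
    cross y-line → (6,3), t=1.3137 (wall)
  → r_2 = 1.3137
beam 3: φ=0°, α=30°
  d=(0.8660,0.5000)  start (5,4)  tX=0.4272 tY=1.3200  stride 1/|dx|=1.1547 1/|dy|=2.0000
    cross x-line → (6,4), t=0.4272
    cross y-line → (6,5), t=1.3200 (wall)
  → r_3 = 1.3200
beam 4: φ=45°, α=75°
  d=(0.2588,0.9659)  start (5,4)  tX=1.4296 tY=0.6833  stride 1/|dx|=3.8637 1/|dy|=1.0353
    cross y-line → (5,5), t=0.6833 (wall)
  → r_4 = 0.6833
beam 5: φ=90°, α=120°
  d=(-0.5000,0.8660)  start (5,4)  tX=1.2600 tY=0.7621  stride 1/|dx|=2.0000 1/|dy|=1.1547
    cross y-line → (5,5), t=0.7621 (wall)
  → r_5 = 0.7621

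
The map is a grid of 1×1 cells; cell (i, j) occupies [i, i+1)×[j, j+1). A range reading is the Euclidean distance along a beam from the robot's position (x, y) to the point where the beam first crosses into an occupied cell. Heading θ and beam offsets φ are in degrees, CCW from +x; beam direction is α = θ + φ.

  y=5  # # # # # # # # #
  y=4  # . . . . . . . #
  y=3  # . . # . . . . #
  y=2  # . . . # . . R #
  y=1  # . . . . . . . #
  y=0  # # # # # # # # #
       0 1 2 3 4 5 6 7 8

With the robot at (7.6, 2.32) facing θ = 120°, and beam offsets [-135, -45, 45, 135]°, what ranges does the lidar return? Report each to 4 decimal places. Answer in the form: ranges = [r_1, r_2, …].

beam 1: φ=-135°, α=345°
  direction (0.9659, -0.2588); cell (7,2); t to first gridline: x 0.4141, y 1.2364 (then +1.0353 / +3.8637)
    (8,2) via x @ 0.4141  # hit
  → r_1 = 0.4141
beam 2: φ=-45°, α=75°
  direction (0.2588, 0.9659); cell (7,2); t to first gridline: x 1.5455, y 0.7040 (then +3.8637 / +1.0353)
    (7,3) via y @ 0.7040
    (8,3) via x @ 1.5455  # hit
  → r_2 = 1.5455
beam 3: φ=45°, α=165°
  direction (-0.9659, 0.2588); cell (7,2); t to first gridline: x 0.6212, y 2.6273 (then +1.0353 / +3.8637)
    (6,2) via x @ 0.6212
    (5,2) via x @ 1.6564
    (5,3) via y @ 2.6273
    (4,3) via x @ 2.6917
    (3,3) via x @ 3.7270  # hit
  → r_3 = 3.7270
beam 4: φ=135°, α=255°
  direction (-0.2588, -0.9659); cell (7,2); t to first gridline: x 2.3182, y 0.3313 (then +3.8637 / +1.0353)
    (7,1) via y @ 0.3313
    (7,0) via y @ 1.3666  # hit
  → r_4 = 1.3666

ranges = [0.4141, 1.5455, 3.7270, 1.3666]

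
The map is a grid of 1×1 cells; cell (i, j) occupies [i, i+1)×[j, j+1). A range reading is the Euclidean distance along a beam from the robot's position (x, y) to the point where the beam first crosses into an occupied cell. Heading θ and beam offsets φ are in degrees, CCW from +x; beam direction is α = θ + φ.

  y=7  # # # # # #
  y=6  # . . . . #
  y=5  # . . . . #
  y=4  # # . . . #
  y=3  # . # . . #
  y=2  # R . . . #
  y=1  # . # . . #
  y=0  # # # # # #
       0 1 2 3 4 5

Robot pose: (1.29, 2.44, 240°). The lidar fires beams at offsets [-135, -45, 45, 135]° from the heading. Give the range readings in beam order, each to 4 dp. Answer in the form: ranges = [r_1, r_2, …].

ranges = [1.1205, 0.3002, 1.4908, 3.8409]

beam 1: φ=-135°, α=105°
  dir = (cos 105°, sin 105°) = (-0.2588, 0.9659); from cell (1,2)
  next x-line at t=1.1205, next y-line at t=0.5798; Δt_x=3.8637, Δt_y=1.0353
    y: enter (1,3) at t=0.5798
    x: enter (0,3) at t=1.1205 ← occupied
  → r_1 = 1.1205
beam 2: φ=-45°, α=195°
  dir = (cos 195°, sin 195°) = (-0.9659, -0.2588); from cell (1,2)
  next x-line at t=0.3002, next y-line at t=1.7000; Δt_x=1.0353, Δt_y=3.8637
    x: enter (0,2) at t=0.3002 ← occupied
  → r_2 = 0.3002
beam 3: φ=45°, α=285°
  dir = (cos 285°, sin 285°) = (0.2588, -0.9659); from cell (1,2)
  next x-line at t=2.7432, next y-line at t=0.4555; Δt_x=3.8637, Δt_y=1.0353
    y: enter (1,1) at t=0.4555
    y: enter (1,0) at t=1.4908 ← occupied
  → r_3 = 1.4908
beam 4: φ=135°, α=15°
  dir = (cos 15°, sin 15°) = (0.9659, 0.2588); from cell (1,2)
  next x-line at t=0.7350, next y-line at t=2.1637; Δt_x=1.0353, Δt_y=3.8637
    x: enter (2,2) at t=0.7350
    x: enter (3,2) at t=1.7703
    y: enter (3,3) at t=2.1637
    x: enter (4,3) at t=2.8056
    x: enter (5,3) at t=3.8409 ← occupied
  → r_4 = 3.8409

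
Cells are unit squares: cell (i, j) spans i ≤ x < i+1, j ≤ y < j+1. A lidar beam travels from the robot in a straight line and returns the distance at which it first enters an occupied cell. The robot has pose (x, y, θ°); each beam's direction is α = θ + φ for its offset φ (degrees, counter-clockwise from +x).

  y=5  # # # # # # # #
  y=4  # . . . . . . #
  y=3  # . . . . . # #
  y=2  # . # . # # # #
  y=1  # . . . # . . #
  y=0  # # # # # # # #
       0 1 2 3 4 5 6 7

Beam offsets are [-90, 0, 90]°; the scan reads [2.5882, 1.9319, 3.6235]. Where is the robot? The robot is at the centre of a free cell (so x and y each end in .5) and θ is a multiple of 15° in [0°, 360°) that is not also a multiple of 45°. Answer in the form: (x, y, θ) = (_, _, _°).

Enumerate (i+0.5, j+0.5, θ) over the 18 free cells and 16 admissible headings. For each, cast all 3 beams and compare to the given ranges.
  (4.5, 4.5, 285°): beam 1 = 3.6235 ≠ 2.5882 ✗
  (1.5, 2.5, 285°): beam 1 = 0.5176 ≠ 2.5882 ✗
  (1.5, 4.5, 255°): beam 1 = 0.5176 ≠ 2.5882 ✗
  …
  (3.5, 3.5, 285°): r_1=2.5882, r_2=1.9319, r_3=3.6235 — all match ✓
Only this pose fits every beam.

(x, y, θ) = (3.5, 3.5, 285°)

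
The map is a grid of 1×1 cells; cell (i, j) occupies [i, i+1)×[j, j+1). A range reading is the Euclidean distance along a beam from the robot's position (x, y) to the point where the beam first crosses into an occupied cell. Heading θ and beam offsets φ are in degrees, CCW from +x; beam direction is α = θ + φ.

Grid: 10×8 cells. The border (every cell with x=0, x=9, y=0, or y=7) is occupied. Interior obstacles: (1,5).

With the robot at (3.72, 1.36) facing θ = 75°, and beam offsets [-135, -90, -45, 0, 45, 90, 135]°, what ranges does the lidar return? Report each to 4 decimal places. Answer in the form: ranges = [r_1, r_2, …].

ranges = [0.4157, 1.3909, 6.0968, 5.8390, 4.2031, 2.8160, 0.7200]

beam 1: φ=-135°, α=300°
  direction (0.5000, -0.8660); cell (3,1); t to first gridline: x 0.5600, y 0.4157 (then +2.0000 / +1.1547)
    (3,0) via y @ 0.4157  # hit
  → r_1 = 0.4157
beam 2: φ=-90°, α=345°
  direction (0.9659, -0.2588); cell (3,1); t to first gridline: x 0.2899, y 1.3909 (then +1.0353 / +3.8637)
    (4,1) via x @ 0.2899
    (5,1) via x @ 1.3252
    (5,0) via y @ 1.3909  # hit
  → r_2 = 1.3909
beam 3: φ=-45°, α=30°
  direction (0.8660, 0.5000); cell (3,1); t to first gridline: x 0.3233, y 1.2800 (then +1.1547 / +2.0000)
    (4,1) via x @ 0.3233
    (4,2) via y @ 1.2800
    (5,2) via x @ 1.4780
    (6,2) via x @ 2.6327
    (6,3) via y @ 3.2800
    (7,3) via x @ 3.7874
    (8,3) via x @ 4.9421
    (8,4) via y @ 5.2800
    (9,4) via x @ 6.0968  # hit
  → r_3 = 6.0968
beam 4: φ=0°, α=75°
  direction (0.2588, 0.9659); cell (3,1); t to first gridline: x 1.0818, y 0.6626 (then +3.8637 / +1.0353)
    (3,2) via y @ 0.6626
    (4,2) via x @ 1.0818
    (4,3) via y @ 1.6979
    (4,4) via y @ 2.7331
    (4,5) via y @ 3.7684
    (4,6) via y @ 4.8037
    (5,6) via x @ 4.9455
    (5,7) via y @ 5.8390  # hit
  → r_4 = 5.8390
beam 5: φ=45°, α=120°
  direction (-0.5000, 0.8660); cell (3,1); t to first gridline: x 1.4400, y 0.7390 (then +2.0000 / +1.1547)
    (3,2) via y @ 0.7390
    (2,2) via x @ 1.4400
    (2,3) via y @ 1.8937
    (2,4) via y @ 3.0484
    (1,4) via x @ 3.4400
    (1,5) via y @ 4.2031  # hit
  → r_5 = 4.2031
beam 6: φ=90°, α=165°
  direction (-0.9659, 0.2588); cell (3,1); t to first gridline: x 0.7454, y 2.4728 (then +1.0353 / +3.8637)
    (2,1) via x @ 0.7454
    (1,1) via x @ 1.7807
    (1,2) via y @ 2.4728
    (0,2) via x @ 2.8160  # hit
  → r_6 = 2.8160
beam 7: φ=135°, α=210°
  direction (-0.8660, -0.5000); cell (3,1); t to first gridline: x 0.8314, y 0.7200 (then +1.1547 / +2.0000)
    (3,0) via y @ 0.7200  # hit
  → r_7 = 0.7200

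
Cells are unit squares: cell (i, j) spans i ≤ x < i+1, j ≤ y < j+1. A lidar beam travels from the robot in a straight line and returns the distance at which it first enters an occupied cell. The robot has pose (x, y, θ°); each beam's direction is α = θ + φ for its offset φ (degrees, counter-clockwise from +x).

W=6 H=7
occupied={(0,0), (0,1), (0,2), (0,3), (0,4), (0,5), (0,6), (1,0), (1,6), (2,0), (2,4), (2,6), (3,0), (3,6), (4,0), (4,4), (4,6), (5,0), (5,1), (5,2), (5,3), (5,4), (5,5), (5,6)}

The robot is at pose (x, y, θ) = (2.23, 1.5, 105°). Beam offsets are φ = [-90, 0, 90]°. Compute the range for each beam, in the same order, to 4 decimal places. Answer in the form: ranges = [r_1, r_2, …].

beam 1: φ=-90°, α=15°
  d=(0.9659,0.2588)  start (2,1)  tX=0.7972 tY=1.9319  stride 1/|dx|=1.0353 1/|dy|=3.8637
    cross x-line → (3,1), t=0.7972
    cross x-line → (4,1), t=1.8324
    cross y-line → (4,2), t=1.9319
    cross x-line → (5,2), t=2.8677 (wall)
  → r_1 = 2.8677
beam 2: φ=0°, α=105°
  d=(-0.2588,0.9659)  start (2,1)  tX=0.8887 tY=0.5176  stride 1/|dx|=3.8637 1/|dy|=1.0353
    cross y-line → (2,2), t=0.5176
    cross x-line → (1,2), t=0.8887
    cross y-line → (1,3), t=1.5529
    cross y-line → (1,4), t=2.5882
    cross y-line → (1,5), t=3.6235
    cross y-line → (1,6), t=4.6587 (wall)
  → r_2 = 4.6587
beam 3: φ=90°, α=195°
  d=(-0.9659,-0.2588)  start (2,1)  tX=0.2381 tY=1.9319  stride 1/|dx|=1.0353 1/|dy|=3.8637
    cross x-line → (1,1), t=0.2381
    cross x-line → (0,1), t=1.2734 (wall)
  → r_3 = 1.2734

ranges = [2.8677, 4.6587, 1.2734]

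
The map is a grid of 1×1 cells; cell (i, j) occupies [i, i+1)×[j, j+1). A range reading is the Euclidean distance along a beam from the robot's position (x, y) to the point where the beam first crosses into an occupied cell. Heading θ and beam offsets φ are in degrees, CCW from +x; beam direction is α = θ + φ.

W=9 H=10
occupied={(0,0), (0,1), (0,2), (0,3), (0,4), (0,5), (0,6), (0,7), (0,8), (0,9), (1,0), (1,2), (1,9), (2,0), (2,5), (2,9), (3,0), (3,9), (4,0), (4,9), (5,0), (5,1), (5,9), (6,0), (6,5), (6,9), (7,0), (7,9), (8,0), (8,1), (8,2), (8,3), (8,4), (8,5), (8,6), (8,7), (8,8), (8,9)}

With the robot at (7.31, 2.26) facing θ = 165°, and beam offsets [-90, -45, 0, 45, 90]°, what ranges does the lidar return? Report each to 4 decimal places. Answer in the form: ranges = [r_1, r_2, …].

beam 1: φ=-90°, α=75°
  dir = (cos 75°, sin 75°) = (0.2588, 0.9659); from cell (7,2)
  next x-line at t=2.6660, next y-line at t=0.7661; Δt_x=3.8637, Δt_y=1.0353
    y: enter (7,3) at t=0.7661
    y: enter (7,4) at t=1.8014
    x: enter (8,4) at t=2.6660 ← occupied
  → r_1 = 2.6660
beam 2: φ=-45°, α=120°
  dir = (cos 120°, sin 120°) = (-0.5000, 0.8660); from cell (7,2)
  next x-line at t=0.6200, next y-line at t=0.8545; Δt_x=2.0000, Δt_y=1.1547
    x: enter (6,2) at t=0.6200
    y: enter (6,3) at t=0.8545
    y: enter (6,4) at t=2.0092
    x: enter (5,4) at t=2.6200
    y: enter (5,5) at t=3.1639
    y: enter (5,6) at t=4.3186
    x: enter (4,6) at t=4.6200
    y: enter (4,7) at t=5.4733
    x: enter (3,7) at t=6.6200
    y: enter (3,8) at t=6.6280
    y: enter (3,9) at t=7.7827 ← occupied
  → r_2 = 7.7827
beam 3: φ=0°, α=165°
  dir = (cos 165°, sin 165°) = (-0.9659, 0.2588); from cell (7,2)
  next x-line at t=0.3209, next y-line at t=2.8591; Δt_x=1.0353, Δt_y=3.8637
    x: enter (6,2) at t=0.3209
    x: enter (5,2) at t=1.3562
    x: enter (4,2) at t=2.3915
    y: enter (4,3) at t=2.8591
    x: enter (3,3) at t=3.4268
    x: enter (2,3) at t=4.4620
    x: enter (1,3) at t=5.4973
    x: enter (0,3) at t=6.5326 ← occupied
  → r_3 = 6.5326
beam 4: φ=45°, α=210°
  dir = (cos 210°, sin 210°) = (-0.8660, -0.5000); from cell (7,2)
  next x-line at t=0.3580, next y-line at t=0.5200; Δt_x=1.1547, Δt_y=2.0000
    x: enter (6,2) at t=0.3580
    y: enter (6,1) at t=0.5200
    x: enter (5,1) at t=1.5127 ← occupied
  → r_4 = 1.5127
beam 5: φ=90°, α=255°
  dir = (cos 255°, sin 255°) = (-0.2588, -0.9659); from cell (7,2)
  next x-line at t=1.1977, next y-line at t=0.2692; Δt_x=3.8637, Δt_y=1.0353
    y: enter (7,1) at t=0.2692
    x: enter (6,1) at t=1.1977
    y: enter (6,0) at t=1.3044 ← occupied
  → r_5 = 1.3044

ranges = [2.6660, 7.7827, 6.5326, 1.5127, 1.3044]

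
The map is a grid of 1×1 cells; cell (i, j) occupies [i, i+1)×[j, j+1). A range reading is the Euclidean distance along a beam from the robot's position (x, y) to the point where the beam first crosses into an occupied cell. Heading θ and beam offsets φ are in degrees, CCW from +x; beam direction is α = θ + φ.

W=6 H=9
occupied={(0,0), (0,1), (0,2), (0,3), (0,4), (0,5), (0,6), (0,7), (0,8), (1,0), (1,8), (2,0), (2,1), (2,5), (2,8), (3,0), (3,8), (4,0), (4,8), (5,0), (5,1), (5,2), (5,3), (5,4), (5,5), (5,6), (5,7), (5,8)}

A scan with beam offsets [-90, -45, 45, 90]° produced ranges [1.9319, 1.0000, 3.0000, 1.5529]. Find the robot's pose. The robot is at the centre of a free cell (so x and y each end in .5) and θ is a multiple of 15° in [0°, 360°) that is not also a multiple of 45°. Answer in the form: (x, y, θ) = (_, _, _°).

Candidates: 26 free-cell centres × 16 headings = 416 poses. Raycast each; keep the one whose scan matches to 4 dp.
  (1.5, 1.5, 60°): beam 1 = 0.5774 ≠ 1.9319 ✗
  (3.5, 4.5, 75°): beam 1 = 1.5529 ≠ 1.9319 ✗
  (1.5, 2.5, 60°): beam 1 = 1.0000 ≠ 1.9319 ✗
  (1.5, 2.5, 150°): beam 1 = 2.8868 ≠ 1.9319 ✗
  (4.5, 5.5, 210°): beam 1 = 2.8868 ≠ 1.9319 ✗
  …
  (1.5, 6.5, 345°): r_1=1.9319, r_2=1.0000, r_3=3.0000, r_4=1.5529 — all match ✓
No second candidate reproduces the full scan.

(x, y, θ) = (1.5, 6.5, 345°)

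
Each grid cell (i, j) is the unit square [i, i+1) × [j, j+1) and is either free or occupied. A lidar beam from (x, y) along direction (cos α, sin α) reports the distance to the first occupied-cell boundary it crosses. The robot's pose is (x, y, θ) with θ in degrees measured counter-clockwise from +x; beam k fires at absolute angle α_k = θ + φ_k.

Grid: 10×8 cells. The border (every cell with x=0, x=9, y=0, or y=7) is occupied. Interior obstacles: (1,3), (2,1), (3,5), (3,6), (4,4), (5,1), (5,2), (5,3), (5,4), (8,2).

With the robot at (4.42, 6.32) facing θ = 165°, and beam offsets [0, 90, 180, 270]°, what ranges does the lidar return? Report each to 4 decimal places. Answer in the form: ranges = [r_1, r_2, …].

ranges = [0.4348, 1.3666, 4.7416, 0.7040]

beam 1: φ=0°, α=165°
  direction (-0.9659, 0.2588); cell (4,6); t to first gridline: x 0.4348, y 2.6273 (then +1.0353 / +3.8637)
    (3,6) via x @ 0.4348  # hit
  → r_1 = 0.4348
beam 2: φ=90°, α=255°
  direction (-0.2588, -0.9659); cell (4,6); t to first gridline: x 1.6228, y 0.3313 (then +3.8637 / +1.0353)
    (4,5) via y @ 0.3313
    (4,4) via y @ 1.3666  # hit
  → r_2 = 1.3666
beam 3: φ=180°, α=345°
  direction (0.9659, -0.2588); cell (4,6); t to first gridline: x 0.6005, y 1.2364 (then +1.0353 / +3.8637)
    (5,6) via x @ 0.6005
    (5,5) via y @ 1.2364
    (6,5) via x @ 1.6357
    (7,5) via x @ 2.6710
    (8,5) via x @ 3.7063
    (9,5) via x @ 4.7416  # hit
  → r_3 = 4.7416
beam 4: φ=270°, α=75°
  direction (0.2588, 0.9659); cell (4,6); t to first gridline: x 2.2409, y 0.7040 (then +3.8637 / +1.0353)
    (4,7) via y @ 0.7040  # hit
  → r_4 = 0.7040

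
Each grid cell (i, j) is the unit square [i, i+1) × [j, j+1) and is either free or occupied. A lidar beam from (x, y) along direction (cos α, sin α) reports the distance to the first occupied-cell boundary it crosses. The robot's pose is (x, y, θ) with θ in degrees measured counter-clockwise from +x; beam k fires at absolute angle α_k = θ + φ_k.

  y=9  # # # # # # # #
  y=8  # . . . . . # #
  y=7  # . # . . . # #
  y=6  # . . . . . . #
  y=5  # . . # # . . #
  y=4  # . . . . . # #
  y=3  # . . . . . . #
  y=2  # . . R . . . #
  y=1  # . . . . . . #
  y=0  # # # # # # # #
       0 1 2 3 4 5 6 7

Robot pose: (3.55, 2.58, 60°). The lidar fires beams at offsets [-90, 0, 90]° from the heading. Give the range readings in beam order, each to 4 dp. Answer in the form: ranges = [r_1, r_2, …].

ranges = [3.1600, 2.7944, 2.9445]

beam 1: φ=-90°, α=330°
  d=(0.8660,-0.5000)  start (3,2)  tX=0.5196 tY=1.1600  stride 1/|dx|=1.1547 1/|dy|=2.0000
    cross x-line → (4,2), t=0.5196
    cross y-line → (4,1), t=1.1600
    cross x-line → (5,1), t=1.6743
    cross x-line → (6,1), t=2.8290
    cross y-line → (6,0), t=3.1600 (wall)
  → r_1 = 3.1600
beam 2: φ=0°, α=60°
  d=(0.5000,0.8660)  start (3,2)  tX=0.9000 tY=0.4850  stride 1/|dx|=2.0000 1/|dy|=1.1547
    cross y-line → (3,3), t=0.4850
    cross x-line → (4,3), t=0.9000
    cross y-line → (4,4), t=1.6397
    cross y-line → (4,5), t=2.7944 (wall)
  → r_2 = 2.7944
beam 3: φ=90°, α=150°
  d=(-0.8660,0.5000)  start (3,2)  tX=0.6351 tY=0.8400  stride 1/|dx|=1.1547 1/|dy|=2.0000
    cross x-line → (2,2), t=0.6351
    cross y-line → (2,3), t=0.8400
    cross x-line → (1,3), t=1.7898
    cross y-line → (1,4), t=2.8400
    cross x-line → (0,4), t=2.9445 (wall)
  → r_3 = 2.9445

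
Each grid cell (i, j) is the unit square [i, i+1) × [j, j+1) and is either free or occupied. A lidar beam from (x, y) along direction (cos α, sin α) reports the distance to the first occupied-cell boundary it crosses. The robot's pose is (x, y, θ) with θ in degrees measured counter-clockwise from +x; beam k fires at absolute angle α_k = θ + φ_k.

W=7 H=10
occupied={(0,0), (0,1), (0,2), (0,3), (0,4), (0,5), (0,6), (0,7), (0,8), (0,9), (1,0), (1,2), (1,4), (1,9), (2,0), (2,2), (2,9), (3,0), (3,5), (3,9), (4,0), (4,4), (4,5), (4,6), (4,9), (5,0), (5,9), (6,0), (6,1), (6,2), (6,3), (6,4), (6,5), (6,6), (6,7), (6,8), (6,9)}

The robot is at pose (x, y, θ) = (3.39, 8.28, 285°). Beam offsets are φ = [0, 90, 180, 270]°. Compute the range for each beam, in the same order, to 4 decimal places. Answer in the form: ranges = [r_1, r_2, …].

beam 1: φ=0°, α=285°
  cosα=0.2588 sinα=-0.9659 | (3,8) | tMaxX 2.3569 tMaxY 0.2899 | tΔX 3.8637 tΔY 1.0353
    t=0.2899 [y] (3,7)
    t=1.3252 [y] (3,6)
    t=2.3569 [x] (4,6) — stop
  → r_1 = 2.3569
beam 2: φ=90°, α=15°
  cosα=0.9659 sinα=0.2588 | (3,8) | tMaxX 0.6315 tMaxY 2.7819 | tΔX 1.0353 tΔY 3.8637
    t=0.6315 [x] (4,8)
    t=1.6668 [x] (5,8)
    t=2.7021 [x] (6,8) — stop
  → r_2 = 2.7021
beam 3: φ=180°, α=105°
  cosα=-0.2588 sinα=0.9659 | (3,8) | tMaxX 1.5068 tMaxY 0.7454 | tΔX 3.8637 tΔY 1.0353
    t=0.7454 [y] (3,9) — stop
  → r_3 = 0.7454
beam 4: φ=270°, α=195°
  cosα=-0.9659 sinα=-0.2588 | (3,8) | tMaxX 0.4038 tMaxY 1.0818 | tΔX 1.0353 tΔY 3.8637
    t=0.4038 [x] (2,8)
    t=1.0818 [y] (2,7)
    t=1.4390 [x] (1,7)
    t=2.4743 [x] (0,7) — stop
  → r_4 = 2.4743

ranges = [2.3569, 2.7021, 0.7454, 2.4743]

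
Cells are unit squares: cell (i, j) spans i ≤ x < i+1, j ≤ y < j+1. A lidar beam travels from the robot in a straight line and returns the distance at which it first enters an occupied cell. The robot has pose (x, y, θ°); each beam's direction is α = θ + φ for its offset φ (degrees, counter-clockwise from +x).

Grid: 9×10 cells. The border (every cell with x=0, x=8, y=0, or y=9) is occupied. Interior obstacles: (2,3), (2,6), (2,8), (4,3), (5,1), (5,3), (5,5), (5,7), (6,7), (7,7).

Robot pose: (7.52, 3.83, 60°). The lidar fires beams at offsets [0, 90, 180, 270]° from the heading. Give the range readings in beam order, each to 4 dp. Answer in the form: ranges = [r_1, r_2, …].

beam 1: φ=0°, α=60°
  cosα=0.5000 sinα=0.8660 | (7,3) | tMaxX 0.9600 tMaxY 0.1963 | tΔX 2.0000 tΔY 1.1547
    t=0.1963 [y] (7,4)
    t=0.9600 [x] (8,4) — stop
  → r_1 = 0.9600
beam 2: φ=90°, α=150°
  cosα=-0.8660 sinα=0.5000 | (7,3) | tMaxX 0.6004 tMaxY 0.3400 | tΔX 1.1547 tΔY 2.0000
    t=0.3400 [y] (7,4)
    t=0.6004 [x] (6,4)
    t=1.7551 [x] (5,4)
    t=2.3400 [y] (5,5) — stop
  → r_2 = 2.3400
beam 3: φ=180°, α=240°
  cosα=-0.5000 sinα=-0.8660 | (7,3) | tMaxX 1.0400 tMaxY 0.9584 | tΔX 2.0000 tΔY 1.1547
    t=0.9584 [y] (7,2)
    t=1.0400 [x] (6,2)
    t=2.1131 [y] (6,1)
    t=3.0400 [x] (5,1) — stop
  → r_3 = 3.0400
beam 4: φ=270°, α=330°
  cosα=0.8660 sinα=-0.5000 | (7,3) | tMaxX 0.5543 tMaxY 1.6600 | tΔX 1.1547 tΔY 2.0000
    t=0.5543 [x] (8,3) — stop
  → r_4 = 0.5543

ranges = [0.9600, 2.3400, 3.0400, 0.5543]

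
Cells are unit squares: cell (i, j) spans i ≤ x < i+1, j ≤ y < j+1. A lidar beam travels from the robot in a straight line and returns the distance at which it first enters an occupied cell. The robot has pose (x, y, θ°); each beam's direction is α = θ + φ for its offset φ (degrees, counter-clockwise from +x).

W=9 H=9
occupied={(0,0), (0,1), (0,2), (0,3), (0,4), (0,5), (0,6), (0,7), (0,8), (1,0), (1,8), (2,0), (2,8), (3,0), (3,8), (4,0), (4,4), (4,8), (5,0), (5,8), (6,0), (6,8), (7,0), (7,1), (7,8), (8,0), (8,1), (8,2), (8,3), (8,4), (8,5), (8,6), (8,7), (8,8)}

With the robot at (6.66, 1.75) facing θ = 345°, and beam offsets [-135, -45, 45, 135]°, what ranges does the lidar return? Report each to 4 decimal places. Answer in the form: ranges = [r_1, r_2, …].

beam 1: φ=-135°, α=210°
  d=(-0.8660,-0.5000)  start (6,1)  tX=0.7621 tY=1.5000  stride 1/|dx|=1.1547 1/|dy|=2.0000
    cross x-line → (5,1), t=0.7621
    cross y-line → (5,0), t=1.5000 (wall)
  → r_1 = 1.5000
beam 2: φ=-45°, α=300°
  d=(0.5000,-0.8660)  start (6,1)  tX=0.6800 tY=0.8660  stride 1/|dx|=2.0000 1/|dy|=1.1547
    cross x-line → (7,1), t=0.6800 (wall)
  → r_2 = 0.6800
beam 3: φ=45°, α=30°
  d=(0.8660,0.5000)  start (6,1)  tX=0.3926 tY=0.5000  stride 1/|dx|=1.1547 1/|dy|=2.0000
    cross x-line → (7,1), t=0.3926 (wall)
  → r_3 = 0.3926
beam 4: φ=135°, α=120°
  d=(-0.5000,0.8660)  start (6,1)  tX=1.3200 tY=0.2887  stride 1/|dx|=2.0000 1/|dy|=1.1547
    cross y-line → (6,2), t=0.2887
    cross x-line → (5,2), t=1.3200
    cross y-line → (5,3), t=1.4434
    cross y-line → (5,4), t=2.5981
    cross x-line → (4,4), t=3.3200 (wall)
  → r_4 = 3.3200

ranges = [1.5000, 0.6800, 0.3926, 3.3200]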